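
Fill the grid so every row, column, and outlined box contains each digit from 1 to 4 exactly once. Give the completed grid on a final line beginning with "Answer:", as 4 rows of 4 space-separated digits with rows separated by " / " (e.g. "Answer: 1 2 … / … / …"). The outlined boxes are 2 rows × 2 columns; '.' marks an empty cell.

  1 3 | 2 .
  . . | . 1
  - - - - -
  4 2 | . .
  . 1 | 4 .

Step 1. [r3c4∈{3}] r3c4's peers cover all but 3. So r3c4=3.
Step 2. [r2c2∈{4}] r2c2's peers cover all but 4, so r2c2=4.
Step 3. [r4c1∈{3}] r4c1 is down to just 3, so r4c1=3.
Step 4. [r1c4∈{4}] r1c4's peers cover all but 4 ⇒ r1c4=4.
Step 5. [r3c3∈{1}] nothing but 1 survives at r3c3 ⇒ r3c3=1.
Step 6. [r2c1∈{2}] nothing but 2 survives at r2c1, so r2c1=2.
Step 7. [r4c4∈{2}] only 2 remains possible at r4c4, so r4c4=2.
Step 8. [r2c3∈{3}] r2c3's peers cover all but 3, so r2c3=3.

Answer: 1 3 2 4 / 2 4 3 1 / 4 2 1 3 / 3 1 4 2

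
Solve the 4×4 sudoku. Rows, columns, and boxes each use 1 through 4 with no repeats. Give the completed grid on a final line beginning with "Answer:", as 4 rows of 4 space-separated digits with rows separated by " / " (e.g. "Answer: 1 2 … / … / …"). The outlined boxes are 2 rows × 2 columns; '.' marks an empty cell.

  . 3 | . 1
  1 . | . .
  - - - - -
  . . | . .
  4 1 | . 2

Step 1. [r1c3∈{2,4}] in row 1, 4 fits only at r1c3 ⇒ r1c3=4.
Step 2. [r3c1∈{2,3}] r3c1 is the only open cell in col 1 admitting 3 ⇒ r3c1=3.
Step 3. [r2c3∈{2,3}] across col 3, 2 lands solely at r2c3, so r2c3=2.
Step 4. [r3c4∈{4}] nothing but 4 survives at r3c4 ⇒ r3c4=4.
Step 5. [r2c2∈{4}] nothing but 4 survives at r2c2 ⇒ r2c2=4.
Step 6. [r3c3∈{1}] only 1 remains possible at r3c3 ⇒ r3c3=1.
Step 7. [r2c4∈{3}] r2c4's peers cover all but 3. So r2c4=3.
Step 8. [r3c2∈{2}] r3c2 has the single candidate 2 ⇒ r3c2=2.
Step 9. [r1c1∈{2}] r1c1 has the single candidate 2. So r1c1=2.
Step 10. [r4c3∈{3}] only 3 remains possible at r4c3. So r4c3=3.

Answer: 2 3 4 1 / 1 4 2 3 / 3 2 1 4 / 4 1 3 2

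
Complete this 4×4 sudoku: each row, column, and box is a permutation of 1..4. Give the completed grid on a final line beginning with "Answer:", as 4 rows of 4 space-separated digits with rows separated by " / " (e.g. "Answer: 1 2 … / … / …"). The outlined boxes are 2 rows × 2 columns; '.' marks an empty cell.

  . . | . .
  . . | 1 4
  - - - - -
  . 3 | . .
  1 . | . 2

Step 1. [r2c2∈{2}] nothing but 2 survives at r2c2, so r2c2=2.
Step 2. [r4c2∈{4}] r4c2's peers cover all but 4 ⇒ r4c2=4.
Step 3. [r1c4∈{3}] r1c4's peers cover all but 3 ⇒ r1c4=3.
Step 4. [r1c2∈{1}] r1c2 has the single candidate 1. So r1c2=1.
Step 5. [r1c3∈{2}] r1c3 is down to just 2. So r1c3=2.
Step 6. [r3c3∈{4}] nothing but 4 survives at r3c3 ⇒ r3c3=4.
Step 7. [r1c1∈{4}] nothing but 4 survives at r1c1. So r1c1=4.
Step 8. [r2c1∈{3}] only 3 remains possible at r2c1 ⇒ r2c1=3.
Step 9. [r3c1∈{2}] r3c1 has the single candidate 2. So r3c1=2.
Step 10. [r4c3∈{3}] nothing but 3 survives at r4c3, so r4c3=3.
Step 11. [r3c4∈{1}] nothing but 1 survives at r3c4 ⇒ r3c4=1.

Answer: 4 1 2 3 / 3 2 1 4 / 2 3 4 1 / 1 4 3 2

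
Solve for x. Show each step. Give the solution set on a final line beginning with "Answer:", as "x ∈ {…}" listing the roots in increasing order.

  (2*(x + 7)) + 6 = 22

Step 1. [(2*(x + 7)) + 6 = 22] 2 divides every term; factor it out ⇒ factor: (x + 7) + 3 = 11.
Step 2. [(x + 7) + 3 = 11] 3 comes off first (subtract 3) ⇒ sub: x + 7 = 8.
Step 3. [x + 7 = 8] +7 is outermost — subtract 7 both sides ⇒ sub: x = 1.

Answer: x ∈ {1}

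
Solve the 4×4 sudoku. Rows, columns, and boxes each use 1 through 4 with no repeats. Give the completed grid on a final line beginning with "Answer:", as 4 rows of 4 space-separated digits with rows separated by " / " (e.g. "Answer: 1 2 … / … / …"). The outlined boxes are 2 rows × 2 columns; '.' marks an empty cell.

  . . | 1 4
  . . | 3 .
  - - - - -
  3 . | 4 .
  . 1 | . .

Step 1. [r1c1∈{2}] nothing but 2 survives at r1c1, so r1c1=2.
Step 2. [r4c3∈{2}] r4c3 has the single candidate 2. So r4c3=2.
Step 3. [r2c2∈{4}] r2c2 is down to just 4 ⇒ r2c2=4.
Step 4. [r1c2∈{3}] r1c2 is down to just 3. So r1c2=3.
Step 5. [r2c1∈{1}] r2c1's peers cover all but 1. So r2c1=1.
Step 6. [r4c4∈{3}] nothing but 3 survives at r4c4 ⇒ r4c4=3.
Step 7. [r3c2∈{2}] r3c2 is down to just 2, so r3c2=2.
Step 8. [r2c4∈{2}] r2c4 has the single candidate 2 ⇒ r2c4=2.
Step 9. [r4c1∈{4}] only 4 remains possible at r4c1, so r4c1=4.
Step 10. [r3c4∈{1}] r3c4 is down to just 1, so r3c4=1.

Answer: 2 3 1 4 / 1 4 3 2 / 3 2 4 1 / 4 1 2 3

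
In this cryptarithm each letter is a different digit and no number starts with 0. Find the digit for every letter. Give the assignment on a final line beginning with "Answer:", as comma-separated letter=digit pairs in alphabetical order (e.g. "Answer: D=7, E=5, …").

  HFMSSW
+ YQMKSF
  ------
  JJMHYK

Step 1. [col 1: W + F ≡ K (mod 10)] several values work for F in column 1 (W + F ≡ K (mod 10), carry-in 0); try F=7 ⇒ F=7.
Step 2. [col 1: W + F ≡ K (mod 10)] W=8 is one option consistent with column 1 (W + F ≡ K (mod 10), carry-in 0) — take it. So W=8.
Step 3. [col 1: W + F ≡ K (mod 10)] in column 1 we have W+F≡K with carry-in 0; given W=8, F=7 and digits 7,8 already taken and all letters distinct, that pins K to 5. So K=5.
Step 4. [col 2: S + S ≡ Y (mod 10)] no forcing yet in column 2 (carry-in 1); S=1 is free and consistent — try it ⇒ S=1.
Step 5. [col 2: S + S ≡ Y (mod 10)] column 2 reads S+S+carry(1)=Y with S=1; with digits 1,5,7,8 already taken and all letters distinct, the only value for Y is 3. So Y=3.
Step 6. [col 3: S + K ≡ H (mod 10)] from column 3 (S=1, K=5, carry-in 0, digits 1,3,5,7,8 already taken and all letters distinct): H must equal 6, so H=6.
Step 7. [col 4: M + M ≡ M (mod 10)] from column 4 (nothing yet, carry-in 0, digits 1,3,5,6,7,8 already taken and all letters distinct): M must equal 0 ⇒ M=0.
Step 8. [col 5: F + Q ≡ J (mod 10)] column 5 reads F+Q+carry(0)=J with F=7; with digits 0,1,3,5,6,7,8 already taken and all letters distinct, the only value for Q is 2. So Q=2.
Step 9. [col 5: F + Q ≡ J (mod 10)] from column 5 (F=7, Q=2, carry-in 0, digits 0,1,2,3,5,6,7,8 already taken and all letters distinct): J must equal 9, so J=9.

Answer: F=7, H=6, J=9, K=5, M=0, Q=2, S=1, W=8, Y=3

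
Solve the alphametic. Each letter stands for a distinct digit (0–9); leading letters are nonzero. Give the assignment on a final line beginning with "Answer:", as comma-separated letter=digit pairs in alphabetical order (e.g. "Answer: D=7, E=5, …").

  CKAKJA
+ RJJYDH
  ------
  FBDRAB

Step 1. [col 1: A + H ≡ B (mod 10)] column 1 (A + H ≡ B (mod 10), carry-in 0) doesn't pin H yet; pick H=2 and continue. So H=2.
Step 2. [col 1: A + H ≡ B (mod 10)] several values work for A in column 1 (A + H ≡ B (mod 10), carry-in 0); try A=8, so A=8.
Step 3. [col 1: A + H ≡ B (mod 10)] column 1 reads A+H+carry(0)=B with A=8, H=2; with digits 2,8 already taken and all letters distinct, the only value for B is 0 ⇒ B=0.
Step 4. [col 2: J + D ≡ A (mod 10)] several values work for D in column 2 (J + D ≡ A (mod 10), carry-in 1); try D=3, so D=3.
Step 5. [col 2: J + D ≡ A (mod 10)] column 2 reads J+D+carry(1)=A with D=3, A=8; with digits 0,2,3,8 already taken and all letters distinct, the only value for J is 4, so J=4.
Step 6. [col 3: K + Y ≡ R (mod 10)] Y=6 is one option consistent with column 3 (K + Y ≡ R (mod 10), carry-in 0) — take it ⇒ Y=6.
Step 7. [col 3: K + Y ≡ R (mod 10)] K=5 is one option consistent with column 3 (K + Y ≡ R (mod 10), carry-in 0) — take it. So K=5.
Step 8. [col 3: K + Y ≡ R (mod 10)] from column 3 (K=5, Y=6, carry-in 0, digits 0,2,3,4,5,6,8 already taken and all letters distinct): R must equal 1. So R=1.
Step 9. [col 6: C + R ≡ F (mod 10)] from column 6 (R=1, carry-in 1, digits 0,1,2,3,4,5,6,8 already taken and all letters distinct): C must equal 7 ⇒ C=7.
Step 10. [col 6: C + R ≡ F (mod 10)] in column 6 we have C+R≡F with carry-in 1; given C=7, R=1 and digits 0,1,2,3,4,5,6,7,8 already taken and all letters distinct, that pins F to 9, so F=9.

Answer: A=8, B=0, C=7, D=3, F=9, H=2, J=4, K=5, R=1, Y=6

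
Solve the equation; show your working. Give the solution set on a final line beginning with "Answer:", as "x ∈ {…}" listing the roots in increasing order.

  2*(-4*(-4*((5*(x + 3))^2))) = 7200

Step 1. [2*(-4*(-4*((5*(x + 3))^2))) = 7200] 2·(inner) — divide through by 2. So div: -4*(-4*((5*(x + 3))^2)) = 3600.
Step 2. [-4*(-4*((5*(x + 3))^2)) = 3600] -4·(inner) — divide through by -4. So div: -4*((5*(x + 3))^2) = -900.
Step 3. [-4*((5*(x + 3))^2) = -900] -4·(inner) — divide through by -4 ⇒ div: (5*(x + 3))^2 = 225.
Step 4. [(5*(x + 3))^2 = 225] 225 ≥ 0, LHS is (·)² — take ±√ ⇒ sqrt: 5*(x + 3) = 15 or -15.
Step 5. [5*(x + 3) = 15 or -15] divide by the outer 5, so div: x + 3 = 3 or -3.
Step 6. [x + 3 = 3 or -3] subtract 3: x sits inside (… + 3) ⇒ sub: x = 0 or -6.

Answer: x ∈ {-6, 0}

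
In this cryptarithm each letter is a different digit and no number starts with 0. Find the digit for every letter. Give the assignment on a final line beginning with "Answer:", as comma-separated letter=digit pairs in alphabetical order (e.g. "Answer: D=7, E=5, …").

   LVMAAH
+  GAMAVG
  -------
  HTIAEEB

Step 1. [col 1: H + G ≡ B (mod 10)] column 1 (H + G ≡ B (mod 10), carry-in 0) doesn't pin G yet; pick G=9 and continue. So G=9.
Step 2. [col 1: H + G ≡ B (mod 10)] several values work for H in column 1 (H + G ≡ B (mod 10), carry-in 0); try H=1, so H=1.
Step 3. [col 1: H + G ≡ B (mod 10)] column 1: given H=1, G=9, carry-in 0, and digits 1,9 already taken and all letters distinct, H+G≡B (mod 10) forces B=0 ⇒ B=0.
Step 4. [col 2: A + V ≡ E (mod 10)] no forcing yet in column 2 (carry-in 1); A=4 is free and consistent — try it ⇒ A=4.
Step 5. [col 2: A + V ≡ E (mod 10)] no forcing yet in column 2 (carry-in 1); V=3 is free and consistent — try it. So V=3.
Step 6. [col 2: A + V ≡ E (mod 10)] in column 2 we have A+V≡E with carry-in 1; given A=4, V=3 and digits 0,1,3,4,9 already taken and all letters distinct, that pins E to 8, so E=8.
Step 7. [col 4: M + M ≡ A (mod 10)] column 4 (M + M ≡ A (mod 10), carry-in 0) doesn't pin M yet; pick M=2 and continue. So M=2.
Step 8. [col 5: V + A ≡ I (mod 10)] from column 5 (V=3, A=4, carry-in 0, digits 0,1,2,3,4,8,9 already taken and all letters distinct): I must equal 7 ⇒ I=7.
Step 9. [col 6: L + G ≡ T (mod 10)] in column 6 we have L+G≡T with carry-in 0; given G=9 and digits 0,1,2,3,4,7,8,9 already taken and all letters distinct, that pins T to 5 ⇒ T=5.
Step 10. [col 6: L + G ≡ T (mod 10)] in column 6 we have L+G≡T with carry-in 0; given G=9, T=5 and digits 0,1,2,3,4,5,7,8,9 already taken and all letters distinct, that pins L to 6 ⇒ L=6.

Answer: A=4, B=0, E=8, G=9, H=1, I=7, L=6, M=2, T=5, V=3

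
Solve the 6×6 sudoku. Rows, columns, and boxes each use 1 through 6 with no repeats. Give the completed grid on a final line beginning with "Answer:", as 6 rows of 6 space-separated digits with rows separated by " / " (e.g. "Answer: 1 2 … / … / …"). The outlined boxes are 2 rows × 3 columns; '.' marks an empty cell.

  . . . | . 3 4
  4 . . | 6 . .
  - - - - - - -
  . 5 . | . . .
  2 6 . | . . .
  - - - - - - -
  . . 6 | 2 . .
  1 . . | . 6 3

Step 1. [r3c1∈{3}] r3c1 has the single candidate 3. So r3c1=3.
Step 2. [r5c1∈{5}] r5c1 has the single candidate 5. So r5c1=5.
Step 3. [r2c3∈{1,2,3,5}] in col 3, 3 fits only at r2c3 ⇒ r2c3=3.
Step 4. [r5c6∈{1}] r5c6 has the single candidate 1, so r5c6=1.
Step 5. [r5c5∈{4}] only 4 remains possible at r5c5, so r5c5=4.
Step 6. [r4c6∈{5}] nothing but 5 survives at r4c6, so r4c6=5.
Step 7. [r4c5∈{1}] nothing but 1 survives at r4c5, so r4c5=1.
Step 8. [r1c4∈{1,5}] col 4 places 1 nowhere but r1c4 ⇒ r1c4=1.
Step 9. [r4c3∈{4}] nothing but 4 survives at r4c3 ⇒ r4c3=4.
Step 10. [r2c6∈{2}] r2c6's peers cover all but 2. So r2c6=2.
Step 11. [r6c3∈{2}] r6c3 has the single candidate 2 ⇒ r6c3=2.
Step 12. [r6c2∈{4}] r6c2's peers cover all but 4. So r6c2=4.
Step 13. [r1c1∈{6}] r1c1 is down to just 6, so r1c1=6.
Step 14. [r6c4∈{5}] only 5 remains possible at r6c4, so r6c4=5.
Step 15. [r4c4∈{3}] r4c4's peers cover all but 3 ⇒ r4c4=3.
Step 16. [r1c2∈{2}] r1c2's peers cover all but 2 ⇒ r1c2=2.
Step 17. [r5c2∈{3}] r5c2's peers cover all but 3 ⇒ r5c2=3.
Step 18. [r3c5∈{2}] only 2 remains possible at r3c5, so r3c5=2.
Step 19. [r3c4∈{4}] r3c4 is down to just 4 ⇒ r3c4=4.
Step 20. [r3c6∈{6}] nothing but 6 survives at r3c6. So r3c6=6.
Step 21. [r2c2∈{1}] r2c2 is down to just 1, so r2c2=1.
Step 22. [r1c3∈{5}] r1c3's peers cover all but 5 ⇒ r1c3=5.
Step 23. [r2c5∈{5}] nothing but 5 survives at r2c5. So r2c5=5.
Step 24. [r3c3∈{1}] r3c3 has the single candidate 1. So r3c3=1.

Answer: 6 2 5 1 3 4 / 4 1 3 6 5 2 / 3 5 1 4 2 6 / 2 6 4 3 1 5 / 5 3 6 2 4 1 / 1 4 2 5 6 3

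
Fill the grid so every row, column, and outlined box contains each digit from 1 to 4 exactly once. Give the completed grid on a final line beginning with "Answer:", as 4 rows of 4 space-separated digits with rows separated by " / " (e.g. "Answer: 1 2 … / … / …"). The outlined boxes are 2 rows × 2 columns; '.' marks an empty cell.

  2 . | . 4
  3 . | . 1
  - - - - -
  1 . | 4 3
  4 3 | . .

Step 1. [r4c3∈{1,2}] r4c3 is the only open cell in row 4 admitting 1, so r4c3=1.
Step 2. [r1c2∈{1}] nothing but 1 survives at r1c2 ⇒ r1c2=1.
Step 3. [r3c2∈{2}] nothing but 2 survives at r3c2, so r3c2=2.
Step 4. [r2c2∈{4}] only 4 remains possible at r2c2, so r2c2=4.
Step 5. [r1c3∈{3}] r1c3 is down to just 3, so r1c3=3.
Step 6. [r2c3∈{2}] r2c3 has the single candidate 2, so r2c3=2.
Step 7. [r4c4∈{2}] nothing but 2 survives at r4c4. So r4c4=2.

Answer: 2 1 3 4 / 3 4 2 1 / 1 2 4 3 / 4 3 1 2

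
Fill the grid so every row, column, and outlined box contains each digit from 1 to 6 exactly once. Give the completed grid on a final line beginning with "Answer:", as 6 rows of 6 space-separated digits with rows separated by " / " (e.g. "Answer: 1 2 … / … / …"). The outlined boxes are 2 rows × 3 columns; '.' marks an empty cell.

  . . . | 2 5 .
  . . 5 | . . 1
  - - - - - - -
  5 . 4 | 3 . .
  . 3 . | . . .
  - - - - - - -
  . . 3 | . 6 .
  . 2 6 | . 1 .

Step 1. [r6c1∈{4}] r6c1 has the single candidate 4. So r6c1=4.
Step 2. [r4c4∈{1,4,5,6}] 1 has one home in col 4: r4c4, so r4c4=1.
Step 3. [r4c6∈{2,4,5,6}] in row 4, 5 fits only at r4c6. So r4c6=5.
Step 4. [r2c4∈{4,6}] col 4 places 6 nowhere but r2c4 ⇒ r2c4=6.
Step 5. [r2c5∈{3,4}] 3 has one home in col 5: r2c5 ⇒ r2c5=3.
Step 6. [r3c2∈{1,6}] 1 has one home in row 3: r3c2 ⇒ r3c2=1.
Step 7. [r1c1∈{1,3,6}] in row 1, 3 fits only at r1c1. So r1c1=3.
Step 8. [r1c6∈{4}] only 4 remains possible at r1c6. So r1c6=4.
Step 9. [r3c5∈{2}] nothing but 2 survives at r3c5, so r3c5=2.
Step 10. [r5c4∈{4,5}] in row 5, 4 fits only at r5c4, so r5c4=4.
Step 11. [r4c3∈{2}] r4c3 has the single candidate 2 ⇒ r4c3=2.
Step 12. [r4c1∈{6}] r4c1 is down to just 6, so r4c1=6.
Step 13. [r5c2∈{5}] r5c2 is down to just 5. So r5c2=5.
Step 14. [r1c3∈{1}] nothing but 1 survives at r1c3 ⇒ r1c3=1.
Step 15. [r5c6∈{2}] r5c6's peers cover all but 2 ⇒ r5c6=2.
Step 16. [r3c6∈{6}] r3c6 has the single candidate 6, so r3c6=6.
Step 17. [r2c1∈{2}] nothing but 2 survives at r2c1, so r2c1=2.
Step 18. [r1c2∈{6}] r1c2's peers cover all but 6. So r1c2=6.
Step 19. [r4c5∈{4}] r4c5 is down to just 4 ⇒ r4c5=4.
Step 20. [r2c2∈{4}] only 4 remains possible at r2c2, so r2c2=4.
Step 21. [r6c4∈{5}] only 5 remains possible at r6c4. So r6c4=5.
Step 22. [r5c1∈{1}] only 1 remains possible at r5c1 ⇒ r5c1=1.
Step 23. [r6c6∈{3}] r6c6 has the single candidate 3 ⇒ r6c6=3.

Answer: 3 6 1 2 5 4 / 2 4 5 6 3 1 / 5 1 4 3 2 6 / 6 3 2 1 4 5 / 1 5 3 4 6 2 / 4 2 6 5 1 3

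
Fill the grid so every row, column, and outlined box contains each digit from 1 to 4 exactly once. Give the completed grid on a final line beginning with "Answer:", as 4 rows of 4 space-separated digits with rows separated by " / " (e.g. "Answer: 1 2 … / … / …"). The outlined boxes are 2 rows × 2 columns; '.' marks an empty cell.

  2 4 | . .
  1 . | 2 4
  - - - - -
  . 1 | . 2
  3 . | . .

Step 1. [r4c4∈{1}] nothing but 1 survives at r4c4, so r4c4=1.
Step 2. [r3c3∈{3,4}] across row 3, 3 lands solely at r3c3 ⇒ r3c3=3.
Step 3. [r4c3∈{4}] r4c3 is down to just 4, so r4c3=4.
Step 4. [r3c1∈{4}] r3c1's peers cover all but 4, so r3c1=4.
Step 5. [r1c4∈{3}] only 3 remains possible at r1c4, so r1c4=3.
Step 6. [r4c2∈{2}] only 2 remains possible at r4c2. So r4c2=2.
Step 7. [r2c2∈{3}] r2c2's peers cover all but 3. So r2c2=3.
Step 8. [r1c3∈{1}] r1c3 is down to just 1. So r1c3=1.

Answer: 2 4 1 3 / 1 3 2 4 / 4 1 3 2 / 3 2 4 1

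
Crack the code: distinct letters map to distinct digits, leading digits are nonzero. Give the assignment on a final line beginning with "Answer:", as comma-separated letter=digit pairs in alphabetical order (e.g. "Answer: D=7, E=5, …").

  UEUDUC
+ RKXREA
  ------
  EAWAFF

Step 1. [col 1: C + A ≡ F (mod 10)] no forcing yet in column 1 (carry-in 0); C=7 is free and consistent — try it ⇒ C=7.
Step 2. [col 1: C + A ≡ F (mod 10)] no forcing yet in column 1 (carry-in 0); A=8 is free and consistent — try it. So A=8.
Step 3. [col 1: C + A ≡ F (mod 10)] from column 1 (C=7, A=8, carry-in 0, digits 7,8 already taken and all letters distinct): F must equal 5 ⇒ F=5.
Step 4. [col 2: U + E ≡ F (mod 10)] no forcing yet in column 2 (carry-in 1); E=3 is free and consistent — try it ⇒ E=3.
Step 5. [col 2: U + E ≡ F (mod 10)] column 2 reads U+E+carry(1)=F with E=3, F=5; with digits 3,5,7,8 already taken and all letters distinct, the only value for U is 1. So U=1.
Step 6. [col 3: D + R ≡ A (mod 10)] no forcing yet in column 3 (carry-in 0); R=2 is free and consistent — try it, so R=2.
Step 7. [col 3: D + R ≡ A (mod 10)] column 3 reads D+R+carry(0)=A with R=2, A=8; with digits 1,2,3,5,7,8 already taken and all letters distinct, the only value for D is 6. So D=6.
Step 8. [col 4: U + X ≡ W (mod 10)] column 4: given U=1, carry-in 0, and digits 1,2,3,5,6,7,8 already taken and all letters distinct, U+X≡W (mod 10) forces W=0, so W=0.
Step 9. [col 4: U + X ≡ W (mod 10)] from column 4 (U=1, W=0, carry-in 0, digits 0,1,2,3,5,6,7,8 already taken and all letters distinct): X must equal 9, so X=9.
Step 10. [col 5: E + K ≡ A (mod 10)] from column 5 (E=3, A=8, carry-in 1, digits 0,1,2,3,5,6,7,8,9 already taken and all letters distinct): K must equal 4 ⇒ K=4.

Answer: A=8, C=7, D=6, E=3, F=5, K=4, R=2, U=1, W=0, X=9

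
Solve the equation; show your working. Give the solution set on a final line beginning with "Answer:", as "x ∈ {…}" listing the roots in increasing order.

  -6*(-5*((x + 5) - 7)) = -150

Step 1. [-6*(-5*((x + 5) - 7)) = -150] leading coefficient -6: divide by -6, so div: -5*((x + 5) - 7) = 25.
Step 2. [-5*((x + 5) - 7) = 25] divide by the outer -5. So div: (x + 5) - 7 = -5.
Step 3. [(x + 5) - 7 = -5] 7 comes off first (add 7) ⇒ sub: x + 5 = 2.
Step 4. [x + 5 = 2] subtract 5: x sits inside (… + 5). So sub: x = -3.

Answer: x ∈ {-3}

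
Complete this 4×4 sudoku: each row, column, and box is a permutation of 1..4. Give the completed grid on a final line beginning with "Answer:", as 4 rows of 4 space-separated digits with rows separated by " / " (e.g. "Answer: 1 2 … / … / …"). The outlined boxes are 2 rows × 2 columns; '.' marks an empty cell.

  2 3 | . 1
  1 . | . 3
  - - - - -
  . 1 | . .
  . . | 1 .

Step 1. [r3c3∈{2,3,4}] col 3 places 3 nowhere but r3c3, so r3c3=3.
Step 2. [r3c1∈{4}] r3c1 is down to just 4, so r3c1=4.
Step 3. [r4c4∈{2,4}] 4 has one home in row 4: r4c4, so r4c4=4.
Step 4. [r2c2∈{4}] only 4 remains possible at r2c2, so r2c2=4.
Step 5. [r2c3∈{2}] r2c3 is down to just 2, so r2c3=2.
Step 6. [r1c3∈{4}] r1c3 has the single candidate 4, so r1c3=4.
Step 7. [r4c2∈{2}] r4c2 is down to just 2 ⇒ r4c2=2.
Step 8. [r3c4∈{2}] r3c4 has the single candidate 2, so r3c4=2.
Step 9. [r4c1∈{3}] r4c1's peers cover all but 3 ⇒ r4c1=3.

Answer: 2 3 4 1 / 1 4 2 3 / 4 1 3 2 / 3 2 1 4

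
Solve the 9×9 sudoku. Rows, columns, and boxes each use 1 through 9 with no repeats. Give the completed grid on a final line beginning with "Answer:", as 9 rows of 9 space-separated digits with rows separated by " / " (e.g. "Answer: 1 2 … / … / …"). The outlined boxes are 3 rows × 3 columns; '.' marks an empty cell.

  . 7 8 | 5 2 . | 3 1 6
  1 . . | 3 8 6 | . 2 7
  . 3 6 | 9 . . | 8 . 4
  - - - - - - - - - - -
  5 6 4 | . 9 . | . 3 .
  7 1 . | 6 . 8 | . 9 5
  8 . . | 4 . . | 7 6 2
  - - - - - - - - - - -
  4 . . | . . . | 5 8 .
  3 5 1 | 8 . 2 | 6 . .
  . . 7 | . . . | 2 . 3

Step 1. [r9c4∈{1}] r9c4 has the single candidate 1 ⇒ r9c4=1.
Step 2. [r7c4∈{7}] only 7 remains possible at r7c4, so r7c4=7.
Step 3. [r5c5∈{3}] only 3 remains possible at r5c5 ⇒ r5c5=3.
Step 4. [r6c2∈{9}] r6c2 is down to just 9 ⇒ r6c2=9.
Step 5. [r8c5∈{4}] nothing but 4 survives at r8c5, so r8c5=4.
Step 6. [r1c1∈{9}] r1c1 is down to just 9, so r1c1=9.
Step 7. [r7c3∈{2,9}] across col 3, 9 lands solely at r7c3, so r7c3=9.
Step 8. [r4c6∈{1,7}] row 4 places 7 nowhere but r4c6. So r4c6=7.
Step 9. [r3c6∈{1}] r3c6 is down to just 1 ⇒ r3c6=1.
Step 10. [r6c6∈{5}] only 5 remains possible at r6c6. So r6c6=5.
Step 11. [r9c5∈{5,6}] in row 9, 5 fits only at r9c5. So r9c5=5.
Step 12. [r4c9∈{1,8}] in row 4, 8 fits only at r4c9. So r4c9=8.
Step 13. [r1c6∈{4}] nothing but 4 survives at r1c6. So r1c6=4.
Step 14. [r9c2∈{8}] nothing but 8 survives at r9c2, so r9c2=8.
Step 15. [r3c1∈{2}] r3c1 has the single candidate 2, so r3c1=2.
Step 16. [r9c1∈{6}] r9c1 has the single candidate 6, so r9c1=6.
Step 17. [r8c9∈{9}] r8c9's peers cover all but 9. So r8c9=9.
Step 18. [r2c2∈{4}] nothing but 4 survives at r2c2, so r2c2=4.
Step 19. [r6c3∈{3}] r6c3's peers cover all but 3, so r6c3=3.
Step 20. [r9c6∈{9}] r9c6 is down to just 9, so r9c6=9.
Step 21. [r4c7∈{1}] only 1 remains possible at r4c7 ⇒ r4c7=1.
Step 22. [r7c2∈{2}] nothing but 2 survives at r7c2 ⇒ r7c2=2.
Step 23. [r2c7∈{9}] nothing but 9 survives at r2c7. So r2c7=9.
Step 24. [r2c3∈{5}] r2c3 has the single candidate 5, so r2c3=5.
Step 25. [r9c8∈{4}] nothing but 4 survives at r9c8. So r9c8=4.
Step 26. [r7c5∈{6}] nothing but 6 survives at r7c5. So r7c5=6.
Step 27. [r4c4∈{2}] r4c4 has the single candidate 2 ⇒ r4c4=2.
Step 28. [r7c6∈{3}] r7c6 has the single candidate 3. So r7c6=3.
Step 29. [r7c9∈{1}] r7c9 is down to just 1 ⇒ r7c9=1.
Step 30. [r5c7∈{4}] r5c7 is down to just 4 ⇒ r5c7=4.
Step 31. [r3c8∈{5}] r3c8 is down to just 5 ⇒ r3c8=5.
Step 32. [r8c8∈{7}] r8c8 has the single candidate 7, so r8c8=7.
Step 33. [r5c3∈{2}] nothing but 2 survives at r5c3 ⇒ r5c3=2.
Step 34. [r6c5∈{1}] r6c5 has the single candidate 1 ⇒ r6c5=1.
Step 35. [r3c5∈{7}] r3c5's peers cover all but 7, so r3c5=7.

Answer: 9 7 8 5 2 4 3 1 6 / 1 4 5 3 8 6 9 2 7 / 2 3 6 9 7 1 8 5 4 / 5 6 4 2 9 7 1 3 8 / 7 1 2 6 3 8 4 9 5 / 8 9 3 4 1 5 7 6 2 / 4 2 9 7 6 3 5 8 1 / 3 5 1 8 4 2 6 7 9 / 6 8 7 1 5 9 2 4 3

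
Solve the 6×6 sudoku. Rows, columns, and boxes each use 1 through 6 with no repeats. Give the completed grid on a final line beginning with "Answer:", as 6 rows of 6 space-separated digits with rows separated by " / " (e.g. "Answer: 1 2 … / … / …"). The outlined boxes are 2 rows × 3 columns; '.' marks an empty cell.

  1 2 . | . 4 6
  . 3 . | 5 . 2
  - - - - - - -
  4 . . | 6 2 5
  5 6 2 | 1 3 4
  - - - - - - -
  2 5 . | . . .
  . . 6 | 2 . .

Step 1. [r6c2∈{1,4}] across row 6, 4 lands solely at r6c2, so r6c2=4.
Step 2. [r5c3∈{1,3}] across box 5, 1 lands solely at r5c3 ⇒ r5c3=1.
Step 3. [r5c6∈{3}] r5c6 has the single candidate 3 ⇒ r5c6=3.
Step 4. [r2c5∈{1}] r2c5 has the single candidate 1, so r2c5=1.
Step 5. [r1c4∈{3}] r1c4 has the single candidate 3, so r1c4=3.
Step 6. [r5c5∈{6}] only 6 remains possible at r5c5 ⇒ r5c5=6.
Step 7. [r6c5∈{5}] nothing but 5 survives at r6c5. So r6c5=5.
Step 8. [r3c2∈{1}] r3c2's peers cover all but 1 ⇒ r3c2=1.
Step 9. [r5c4∈{4}] r5c4 is down to just 4, so r5c4=4.
Step 10. [r1c3∈{5}] nothing but 5 survives at r1c3. So r1c3=5.
Step 11. [r2c1∈{6}] r2c1 has the single candidate 6, so r2c1=6.
Step 12. [r3c3∈{3}] r3c3 is down to just 3, so r3c3=3.
Step 13. [r6c6∈{1}] r6c6 is down to just 1 ⇒ r6c6=1.
Step 14. [r2c3∈{4}] r2c3 is down to just 4 ⇒ r2c3=4.
Step 15. [r6c1∈{3}] r6c1's peers cover all but 3 ⇒ r6c1=3.

Answer: 1 2 5 3 4 6 / 6 3 4 5 1 2 / 4 1 3 6 2 5 / 5 6 2 1 3 4 / 2 5 1 4 6 3 / 3 4 6 2 5 1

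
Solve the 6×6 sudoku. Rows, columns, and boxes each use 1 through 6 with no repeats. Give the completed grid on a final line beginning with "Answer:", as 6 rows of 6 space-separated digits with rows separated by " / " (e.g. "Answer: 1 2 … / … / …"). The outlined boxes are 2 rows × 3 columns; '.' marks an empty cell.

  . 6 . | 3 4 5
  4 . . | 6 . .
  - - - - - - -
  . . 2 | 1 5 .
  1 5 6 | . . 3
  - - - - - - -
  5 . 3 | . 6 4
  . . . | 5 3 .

Step 1. [r5c2∈{1,2}] across row 5, 1 lands solely at r5c2 ⇒ r5c2=1.
Step 2. [r2c5∈{1,2}] r2c5 is the only open cell in col 5 admitting 1 ⇒ r2c5=1.
Step 3. [r2c2∈{2,3}] in row 2, 3 fits only at r2c2 ⇒ r2c2=3.
Step 4. [r6c2∈{2,4}] 2 has one home in col 2: r6c2, so r6c2=2.
Step 5. [r4c5∈{2}] r4c5 is down to just 2 ⇒ r4c5=2.
Step 6. [r6c3∈{4}] r6c3 is down to just 4 ⇒ r6c3=4.
Step 7. [r6c1∈{6}] r6c1 has the single candidate 6, so r6c1=6.
Step 8. [r3c1∈{3}] r3c1 is down to just 3 ⇒ r3c1=3.
Step 9. [r3c6∈{6}] r3c6 has the single candidate 6 ⇒ r3c6=6.
Step 10. [r2c3∈{5}] only 5 remains possible at r2c3, so r2c3=5.
Step 11. [r1c1∈{2}] nothing but 2 survives at r1c1. So r1c1=2.
Step 12. [r4c4∈{4}] nothing but 4 survives at r4c4 ⇒ r4c4=4.
Step 13. [r1c3∈{1}] only 1 remains possible at r1c3. So r1c3=1.
Step 14. [r5c4∈{2}] r5c4 is down to just 2 ⇒ r5c4=2.
Step 15. [r6c6∈{1}] r6c6 has the single candidate 1 ⇒ r6c6=1.
Step 16. [r3c2∈{4}] nothing but 4 survives at r3c2. So r3c2=4.
Step 17. [r2c6∈{2}] r2c6's peers cover all but 2, so r2c6=2.

Answer: 2 6 1 3 4 5 / 4 3 5 6 1 2 / 3 4 2 1 5 6 / 1 5 6 4 2 3 / 5 1 3 2 6 4 / 6 2 4 5 3 1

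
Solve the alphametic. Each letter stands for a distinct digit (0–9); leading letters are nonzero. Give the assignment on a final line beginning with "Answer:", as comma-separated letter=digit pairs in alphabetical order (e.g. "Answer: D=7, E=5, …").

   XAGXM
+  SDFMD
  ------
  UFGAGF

Step 1. [U] the sum has 6 digits but both addends have 5; that extra leading digit U is the final carry, namely 1, so U=1.
Step 2. [col 1: M + D ≡ F (mod 10)] several values work for M in column 1 (M + D ≡ F (mod 10), carry-in 0); try M=4, so M=4.
Step 3. [col 1: M + D ≡ F (mod 10)] D=2 is one option consistent with column 1 (M + D ≡ F (mod 10), carry-in 0) — take it. So D=2.
Step 4. [col 1: M + D ≡ F (mod 10)] column 1: given M=4, D=2, carry-in 0, and digits 1,2,4 already taken and all letters distinct, M+D≡F (mod 10) forces F=6, so F=6.
Step 5. [col 2: X + M ≡ G (mod 10)] several values work for X in column 2 (X + M ≡ G (mod 10), carry-in 0); try X=9 ⇒ X=9.
Step 6. [col 2: X + M ≡ G (mod 10)] column 2 reads X+M+carry(0)=G with X=9, M=4; with digits 1,2,4,6,9 already taken and all letters distinct, the only value for G is 3. So G=3.
Step 7. [col 3: G + F ≡ A (mod 10)] column 3: given G=3, F=6, carry-in 1, and digits 1,2,3,4,6,9 already taken and all letters distinct, G+F≡A (mod 10) forces A=0, so A=0.
Step 8. [col 5: X + S ≡ F (mod 10)] column 5: given X=9, F=6, carry-in 0, and digits 0,1,2,3,4,6,9 already taken and all letters distinct, X+S≡F (mod 10) forces S=7 ⇒ S=7.

Answer: A=0, D=2, F=6, G=3, M=4, S=7, U=1, X=9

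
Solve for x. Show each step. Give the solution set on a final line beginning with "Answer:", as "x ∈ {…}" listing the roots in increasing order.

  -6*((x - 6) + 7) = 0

Step 1. [-6*((x - 6) + 7) = 0] divide by the outer -6 ⇒ div: (x - 6) + 7 = 0.
Step 2. [(x - 6) + 7 = 0] +7 is outermost — subtract 7 both sides. So sub: x - 6 = -7.
Step 3. [x - 6 = -7] peel the -6: add 6 from each side. So sub: x = -1.

Answer: x ∈ {-1}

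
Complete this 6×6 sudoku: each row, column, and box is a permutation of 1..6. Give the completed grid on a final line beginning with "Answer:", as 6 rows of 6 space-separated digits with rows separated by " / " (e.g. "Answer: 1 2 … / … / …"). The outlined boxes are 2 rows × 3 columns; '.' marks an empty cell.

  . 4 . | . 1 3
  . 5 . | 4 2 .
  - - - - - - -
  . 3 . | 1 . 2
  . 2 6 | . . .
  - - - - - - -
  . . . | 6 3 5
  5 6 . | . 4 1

Step 1. [r4c1∈{1,4}] in row 4, 1 fits only at r4c1, so r4c1=1.
Step 2. [r1c3∈{2}] only 2 remains possible at r1c3 ⇒ r1c3=2.
Step 3. [r2c3∈{1,3}] row 2 places 1 nowhere but r2c3, so r2c3=1.
Step 4. [r3c1∈{4}] r3c1 has the single candidate 4, so r3c1=4.
Step 5. [r4c5∈{5}] r4c5's peers cover all but 5, so r4c5=5.
Step 6. [r2c6∈{6}] r2c6's peers cover all but 6. So r2c6=6.
Step 7. [r3c3∈{5}] r3c3 is down to just 5. So r3c3=5.
Step 8. [r1c4∈{5}] nothing but 5 survives at r1c4, so r1c4=5.
Step 9. [r3c5∈{6}] nothing but 6 survives at r3c5, so r3c5=6.
Step 10. [r6c4∈{2}] r6c4 has the single candidate 2. So r6c4=2.
Step 11. [r2c1∈{3}] r2c1's peers cover all but 3. So r2c1=3.
Step 12. [r4c6∈{4}] only 4 remains possible at r4c6 ⇒ r4c6=4.
Step 13. [r6c3∈{3}] r6c3's peers cover all but 3. So r6c3=3.
Step 14. [r5c3∈{4}] only 4 remains possible at r5c3. So r5c3=4.
Step 15. [r1c1∈{6}] nothing but 6 survives at r1c1. So r1c1=6.
Step 16. [r4c4∈{3}] nothing but 3 survives at r4c4 ⇒ r4c4=3.
Step 17. [r5c2∈{1}] only 1 remains possible at r5c2, so r5c2=1.
Step 18. [r5c1∈{2}] r5c1 has the single candidate 2 ⇒ r5c1=2.

Answer: 6 4 2 5 1 3 / 3 5 1 4 2 6 / 4 3 5 1 6 2 / 1 2 6 3 5 4 / 2 1 4 6 3 5 / 5 6 3 2 4 1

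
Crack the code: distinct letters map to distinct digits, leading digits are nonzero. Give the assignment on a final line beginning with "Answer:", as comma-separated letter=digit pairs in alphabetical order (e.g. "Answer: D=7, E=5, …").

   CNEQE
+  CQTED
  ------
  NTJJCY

Step 1. [col 1: E + D ≡ Y (mod 10)] no forcing yet in column 1 (carry-in 0); Y=3 is free and consistent — try it. So Y=3.
Step 2. [col 1: E + D ≡ Y (mod 10)] no forcing yet in column 1 (carry-in 0); E=6 is free and consistent — try it ⇒ E=6.
Step 3. [N] the sum has 6 digits but both addends have 5; that extra leading digit N is the final carry, namely 1, so N=1.
Step 4. [col 1: E + D ≡ Y (mod 10)] column 1: given E=6, Y=3, carry-in 0, and digits 1,3,6 already taken and all letters distinct, E+D≡Y (mod 10) forces D=7 ⇒ D=7.
Step 5. [col 2: Q + E ≡ C (mod 10)] C=9 is one option consistent with column 2 (Q + E ≡ C (mod 10), carry-in 1) — take it, so C=9.
Step 6. [col 2: Q + E ≡ C (mod 10)] column 2 reads Q+E+carry(1)=C with E=6, C=9; with digits 1,3,6,7,9 already taken and all letters distinct, the only value for Q is 2. So Q=2.
Step 7. [col 3: E + T ≡ J (mod 10)] T=8 is one option consistent with column 3 (E + T ≡ J (mod 10), carry-in 0) — take it, so T=8.
Step 8. [col 3: E + T ≡ J (mod 10)] column 3: given E=6, T=8, carry-in 0, and digits 1,2,3,6,7,8,9 already taken and all letters distinct, E+T≡J (mod 10) forces J=4. So J=4.

Answer: C=9, D=7, E=6, J=4, N=1, Q=2, T=8, Y=3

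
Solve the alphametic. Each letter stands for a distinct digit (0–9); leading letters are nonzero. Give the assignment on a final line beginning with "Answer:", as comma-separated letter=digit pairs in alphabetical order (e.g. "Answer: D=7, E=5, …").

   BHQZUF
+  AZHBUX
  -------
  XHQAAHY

Step 1. [col 1: F + X ≡ Y (mod 10)] X=1 is one option consistent with column 1 (F + X ≡ Y (mod 10), carry-in 0) — take it ⇒ X=1.
Step 2. [col 1: F + X ≡ Y (mod 10)] no forcing yet in column 1 (carry-in 0); Y=3 is free and consistent — try it ⇒ Y=3.
Step 3. [col 1: F + X ≡ Y (mod 10)] column 1: given X=1, Y=3, carry-in 0, and digits 1,3 already taken and all letters distinct, F+X≡Y (mod 10) forces F=2 ⇒ F=2.
Step 4. [col 2: U + U ≡ H (mod 10)] U=7 is one option consistent with column 2 (U + U ≡ H (mod 10), carry-in 0) — take it. So U=7.
Step 5. [col 2: U + U ≡ H (mod 10)] from column 2 (U=7, carry-in 0, digits 1,2,3,7 already taken and all letters distinct): H must equal 4 ⇒ H=4.
Step 6. [col 3: Z + B ≡ A (mod 10)] no forcing yet in column 3 (carry-in 1); B=8 is free and consistent — try it. So B=8.
Step 7. [col 3: Z + B ≡ A (mod 10)] Z=6 is one option consistent with column 3 (Z + B ≡ A (mod 10), carry-in 1) — take it, so Z=6.
Step 8. [col 3: Z + B ≡ A (mod 10)] from column 3 (Z=6, B=8, carry-in 1, digits 1,2,3,4,6,7,8 already taken and all letters distinct): A must equal 5 ⇒ A=5.
Step 9. [col 4: Q + H ≡ A (mod 10)] column 4 reads Q+H+carry(1)=A with H=4, A=5; with digits 1,2,3,4,5,6,7,8 already taken and all letters distinct, the only value for Q is 0. So Q=0.

Answer: A=5, B=8, F=2, H=4, Q=0, U=7, X=1, Y=3, Z=6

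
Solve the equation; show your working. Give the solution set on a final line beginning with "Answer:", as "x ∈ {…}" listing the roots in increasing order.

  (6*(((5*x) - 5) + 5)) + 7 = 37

Step 1. [(6*(((5*x) - 5) + 5)) + 7 = 37] peel the +7: subtract 7 from each side. So sub: 6*(((5*x) - 5) + 5) = 30.
Step 2. [6*(((5*x) - 5) + 5) = 30] 6 out front; divide by 6 ⇒ div: ((5*x) - 5) + 5 = 5.
Step 3. [((5*x) - 5) + 5 = 5] subtract 5: x sits inside (… + 5) ⇒ sub: (5*x) - 5 = 0.
Step 4. [(5*x) - 5 = 0] the outer -5 inverts by adding 5 ⇒ sub: 5*x = 5.
Step 5. [5*x = 5] divide by the outer 5, so div: x = 1.

Answer: x ∈ {1}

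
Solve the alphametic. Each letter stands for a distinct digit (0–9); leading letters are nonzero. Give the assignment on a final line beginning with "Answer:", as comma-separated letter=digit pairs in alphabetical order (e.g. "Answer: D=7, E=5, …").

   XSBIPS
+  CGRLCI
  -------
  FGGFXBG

Step 1. [col 1: S + I ≡ G (mod 10)] no forcing yet in column 1 (carry-in 0); G=2 is free and consistent — try it, so G=2.
Step 2. [F] adding two 6-digit numbers gives at most 6+1 digits, and here it does — F is that final carry and must be 1 ⇒ F=1.
Step 3. [col 1: S + I ≡ G (mod 10)] no forcing yet in column 1 (carry-in 0); S=9 is free and consistent — try it, so S=9.
Step 4. [col 1: S + I ≡ G (mod 10)] column 1: given S=9, G=2, carry-in 0, and digits 1,2,9 already taken and all letters distinct, S+I≡G (mod 10) forces I=3 ⇒ I=3.
Step 5. [col 2: P + C ≡ B (mod 10)] several values work for P in column 2 (P + C ≡ B (mod 10), carry-in 1); try P=8. So P=8.
Step 6. [col 2: P + C ≡ B (mod 10)] no forcing yet in column 2 (carry-in 1); B=6 is free and consistent — try it ⇒ B=6.
Step 7. [col 2: P + C ≡ B (mod 10)] from column 2 (P=8, B=6, carry-in 1, digits 1,2,3,6,8,9 already taken and all letters distinct): C must equal 7 ⇒ C=7.
Step 8. [col 3: I + L ≡ X (mod 10)] in column 3 we have I+L≡X with carry-in 1; given I=3 and digits 1,2,3,6,7,8,9 already taken and all letters distinct, that pins L to 0, so L=0.
Step 9. [col 3: I + L ≡ X (mod 10)] column 3 reads I+L+carry(1)=X with I=3, L=0; with digits 0,1,2,3,6,7,8,9 already taken and all letters distinct, the only value for X is 4. So X=4.
Step 10. [col 4: B + R ≡ F (mod 10)] from column 4 (B=6, F=1, carry-in 0, digits 0,1,2,3,4,6,7,8,9 already taken and all letters distinct): R must equal 5, so R=5.

Answer: B=6, C=7, F=1, G=2, I=3, L=0, P=8, R=5, S=9, X=4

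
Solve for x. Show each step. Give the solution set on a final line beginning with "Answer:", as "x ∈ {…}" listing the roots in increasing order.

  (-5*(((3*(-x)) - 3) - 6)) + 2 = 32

Step 1. [(-5*(((3*(-x)) - 3) - 6)) + 2 = 32] +2 is outermost — subtract 2 both sides ⇒ sub: -5*(((3*(-x)) - 3) - 6) = 30.
Step 2. [-5*(((3*(-x)) - 3) - 6) = 30] divide by the outer -5, so div: ((3*(-x)) - 3) - 6 = -6.
Step 3. [((3*(-x)) - 3) - 6 = -6] add 6: x sits inside (… - 6) ⇒ sub: (3*(-x)) - 3 = 0.
Step 4. [(3*(-x)) - 3 = 0] common factor 3 (LHS and 0) — divide through. So factor: (-x) - 1 = 0.
Step 5. [(-x) - 1 = 0] 1 comes off first (add 1), so sub: -x = 1.
Step 6. [-x = 1] flip signs both sides. So neg: x = -1.

Answer: x ∈ {-1}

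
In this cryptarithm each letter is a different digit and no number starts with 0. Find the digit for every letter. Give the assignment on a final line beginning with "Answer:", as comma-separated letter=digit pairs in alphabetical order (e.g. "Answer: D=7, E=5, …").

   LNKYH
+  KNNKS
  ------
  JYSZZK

Step 1. [col 1: H + S ≡ K (mod 10)] column 1 (H + S ≡ K (mod 10), carry-in 0) doesn't pin S yet; pick S=6 and continue. So S=6.
Step 2. [J] J is the leading digit of a 6-digit sum of two 5-digit numbers; the final carry is exactly 1. So J=1.
Step 3. [col 1: H + S ≡ K (mod 10)] no forcing yet in column 1 (carry-in 0); K=5 is free and consistent — try it ⇒ K=5.
Step 4. [col 1: H + S ≡ K (mod 10)] column 1 reads H+S+carry(0)=K with S=6, K=5; with digits 1,5,6 already taken and all letters distinct, the only value for H is 9. So H=9.
Step 5. [col 2: Y + K ≡ Z (mod 10)] several values work for Y in column 2 (Y + K ≡ Z (mod 10), carry-in 1); try Y=2. So Y=2.
Step 6. [col 2: Y + K ≡ Z (mod 10)] in column 2 we have Y+K≡Z with carry-in 1; given Y=2, K=5 and digits 1,2,5,6,9 already taken and all letters distinct, that pins Z to 8. So Z=8.
Step 7. [col 3: K + N ≡ Z (mod 10)] column 3 reads K+N+carry(0)=Z with K=5, Z=8; with digits 1,2,5,6,8,9 already taken and all letters distinct, the only value for N is 3 ⇒ N=3.
Step 8. [col 5: L + K ≡ Y (mod 10)] column 5 reads L+K+carry(0)=Y with K=5, Y=2; with digits 1,2,3,5,6,8,9 already taken and all letters distinct, the only value for L is 7 ⇒ L=7.

Answer: H=9, J=1, K=5, L=7, N=3, S=6, Y=2, Z=8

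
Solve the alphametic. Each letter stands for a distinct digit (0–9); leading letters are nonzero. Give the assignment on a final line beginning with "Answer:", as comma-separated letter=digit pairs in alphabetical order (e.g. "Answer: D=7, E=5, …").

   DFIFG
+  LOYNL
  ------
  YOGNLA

Step 1. [col 1: G + L ≡ A (mod 10)] column 1 (G + L ≡ A (mod 10), carry-in 0) doesn't pin L yet; pick L=7 and continue, so L=7.
Step 2. [col 1: G + L ≡ A (mod 10)] column 1 (G + L ≡ A (mod 10), carry-in 0) doesn't pin A yet; pick A=5 and continue, so A=5.
Step 3. [col 1: G + L ≡ A (mod 10)] column 1: given L=7, A=5, carry-in 0, and digits 5,7 already taken and all letters distinct, G+L≡A (mod 10) forces G=8, so G=8.
Step 4. [col 2: F + N ≡ L (mod 10)] several values work for N in column 2 (F + N ≡ L (mod 10), carry-in 1); try N=4, so N=4.
Step 5. [Y] adding two 5-digit numbers gives at most 5+1 digits, and here it does — Y is that final carry and must be 1 ⇒ Y=1.
Step 6. [col 2: F + N ≡ L (mod 10)] column 2: given N=4, L=7, carry-in 1, and digits 1,4,5,7,8 already taken and all letters distinct, F+N≡L (mod 10) forces F=2, so F=2.
Step 7. [col 3: I + Y ≡ N (mod 10)] in column 3 we have I+Y≡N with carry-in 0; given Y=1, N=4 and digits 1,2,4,5,7,8 already taken and all letters distinct, that pins I to 3, so I=3.
Step 8. [col 4: F + O ≡ G (mod 10)] column 4 reads F+O+carry(0)=G with F=2, G=8; with digits 1,2,3,4,5,7,8 already taken and all letters distinct, the only value for O is 6. So O=6.
Step 9. [col 5: D + L ≡ O (mod 10)] from column 5 (L=7, O=6, carry-in 0, digits 1,2,3,4,5,6,7,8 already taken and all letters distinct): D must equal 9 ⇒ D=9.

Answer: A=5, D=9, F=2, G=8, I=3, L=7, N=4, O=6, Y=1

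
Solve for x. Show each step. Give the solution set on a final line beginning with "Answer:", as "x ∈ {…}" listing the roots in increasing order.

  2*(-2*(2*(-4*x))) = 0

Step 1. [2*(-2*(2*(-4*x))) = 0] LHS = 2·(…); ÷2 both sides. So div: -2*(2*(-4*x)) = 0.
Step 2. [-2*(2*(-4*x)) = 0] leading coefficient -2: divide by -2 ⇒ div: 2*(-4*x) = 0.
Step 3. [2*(-4*x) = 0] LHS = 2·(…); ÷2 both sides ⇒ div: -4*x = 0.
Step 4. [-4*x = 0] -4 out front; divide by -4 ⇒ div: x = 0.

Answer: x ∈ {0}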